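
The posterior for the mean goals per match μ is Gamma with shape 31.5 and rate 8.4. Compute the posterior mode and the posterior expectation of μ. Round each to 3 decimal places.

Mode = (α−1)/β = 30.5/8.4 = 3.631.
Mean = α/β = 31.5/8.4 = 3.750.

μ_MAP = 3.631, E[μ|data] = 3.750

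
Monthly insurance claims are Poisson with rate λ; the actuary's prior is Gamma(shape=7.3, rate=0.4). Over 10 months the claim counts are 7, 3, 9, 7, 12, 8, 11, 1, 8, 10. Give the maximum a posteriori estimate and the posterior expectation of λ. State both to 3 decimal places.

maximum a posteriori estimate = 7.913, posterior expectation = 8.010

Σ counts = 76. Posterior: Gamma(shape = 7.3+76 = 83.3, rate = 0.4+10 = 10.4).
Mode = (α−1)/β = 82.3/10.4 = 7.913.
Mean = α/β = 83.3/10.4 = 8.010.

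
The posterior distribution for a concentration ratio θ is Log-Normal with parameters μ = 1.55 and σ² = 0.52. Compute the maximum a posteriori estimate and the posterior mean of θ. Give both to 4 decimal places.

MAP = 2.8011, posterior mean = 6.1104

Mode = exp(μ − σ²) = exp(1.03) = 2.8011.
Mean = exp(μ + σ²/2) = exp(1.810) = 6.1104.
Right-skewed posterior ⇒ mode < mean.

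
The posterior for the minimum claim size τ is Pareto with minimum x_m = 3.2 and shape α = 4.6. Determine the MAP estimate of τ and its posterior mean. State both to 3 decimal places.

The Pareto density is strictly decreasing on [x_m, ∞), so the mode is x_m = 3.200.
Mean = α·x_m/(α−1) = 4.6·3.2/3.6 = 4.089.
Right-skewed posterior ⇒ mode < mean.

MAP = 3.200, posterior mean = 4.089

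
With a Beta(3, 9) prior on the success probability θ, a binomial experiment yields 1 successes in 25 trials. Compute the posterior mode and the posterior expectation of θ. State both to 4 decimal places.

MAP: 0.0857. Posterior mean: 0.1081.

Posterior: Beta(3+1, 9+24) = Beta(4, 33).
Mode = (4−1)/(4+33−2) = 3/35 = 0.0857.
Mean = 4/(4+33) = 4/37 = 0.1081.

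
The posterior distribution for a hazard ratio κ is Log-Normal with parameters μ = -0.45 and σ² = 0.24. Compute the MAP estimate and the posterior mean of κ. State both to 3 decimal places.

Mode = exp(μ − σ²) = exp(-0.69) = 0.502.
Mean = exp(μ + σ²/2) = exp(-0.330) = 0.719.

MAP estimate = 0.502, posterior mean = 0.719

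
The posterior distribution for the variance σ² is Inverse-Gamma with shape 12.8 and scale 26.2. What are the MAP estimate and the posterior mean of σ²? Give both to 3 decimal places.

MAP = 1.899, posterior mean = 2.220

Mode = β/(α+1) = 26.2/13.8 = 1.899.
Mean = β/(α−1) = 26.2/11.8 = 2.220.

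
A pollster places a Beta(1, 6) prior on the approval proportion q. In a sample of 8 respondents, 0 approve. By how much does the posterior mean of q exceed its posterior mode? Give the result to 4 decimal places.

Posterior: Beta(1+0, 6+8) = Beta(1, 14).
Since α = 1 ≤ 1 and β > 1, the Beta density is monotone decreasing on [0,1]; the mode is at 0.
Mean = 1/(1+14) = 0.0667.
Difference = 0.0667 − 0.0000 = 0.0667.

0.0667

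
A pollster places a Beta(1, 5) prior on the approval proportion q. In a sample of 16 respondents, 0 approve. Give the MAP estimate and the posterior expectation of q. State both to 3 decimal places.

MAP estimate = 0.000, posterior expectation = 0.045

Posterior: Beta(1+0, 5+16) = Beta(1, 21).
Since α = 1 ≤ 1 and β > 1, the Beta density is monotone decreasing on [0,1]; the mode is at 0.
Mean = 1/(1+21) = 0.045.
The posterior is right-skewed, so the mean exceeds the mode.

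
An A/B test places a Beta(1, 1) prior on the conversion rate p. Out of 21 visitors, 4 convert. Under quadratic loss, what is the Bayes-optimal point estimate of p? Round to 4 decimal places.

Posterior: Beta(1+4, 1+17) = Beta(5, 18).
Mode = (5−1)/(5+18−2) = 4/21 = 0.1905.
With a flat prior the MAP equals the MLE, 4/21.
Mean = 5/(5+18) = 5/23 = 0.2174.
Quadratic loss ⇒ the optimal estimator is the posterior mean.

0.2174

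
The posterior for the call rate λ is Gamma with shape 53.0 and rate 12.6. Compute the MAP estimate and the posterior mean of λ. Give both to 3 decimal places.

Mode = (α−1)/β = 52.0/12.6 = 4.127.
Mean = α/β = 53.0/12.6 = 4.206.

MAP: 4.127. Posterior mean: 4.206.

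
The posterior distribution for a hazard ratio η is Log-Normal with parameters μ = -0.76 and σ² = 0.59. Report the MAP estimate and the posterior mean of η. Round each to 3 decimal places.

MAP estimate = 0.259, posterior mean = 0.628

Mode = exp(μ − σ²) = exp(-1.35) = 0.259.
Mean = exp(μ + σ²/2) = exp(-0.465) = 0.628.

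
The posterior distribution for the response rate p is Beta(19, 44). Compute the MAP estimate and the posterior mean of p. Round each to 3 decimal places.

Mode = (19−1)/(19+44−2) = 18/61 = 0.295.
Mean = 19/(19+44) = 19/63 = 0.302.
Mean > mode: the posterior has a right tail.

MAP = 0.295; posterior mean = 0.302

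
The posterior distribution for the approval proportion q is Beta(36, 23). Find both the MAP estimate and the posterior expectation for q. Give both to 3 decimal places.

q_MAP = 0.614, E[q|data] = 0.610

Mode = (36−1)/(36+23−2) = 35/57 = 0.614.
Mean = 36/(36+23) = 36/59 = 0.610.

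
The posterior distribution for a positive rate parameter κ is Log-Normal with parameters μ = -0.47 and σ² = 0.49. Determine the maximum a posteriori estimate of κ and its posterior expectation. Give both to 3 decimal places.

Mode = exp(μ − σ²) = exp(-0.96) = 0.383.
Mean = exp(μ + σ²/2) = exp(-0.225) = 0.799.

MAP = 0.383, posterior mean = 0.799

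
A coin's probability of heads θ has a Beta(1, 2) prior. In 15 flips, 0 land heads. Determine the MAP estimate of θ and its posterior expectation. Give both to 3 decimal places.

Posterior: Beta(1+0, 2+15) = Beta(1, 17).
Since α = 1 ≤ 1 and β > 1, the Beta density is monotone decreasing on [0,1]; the mode is at 0.
Mean = 1/(1+17) = 0.056.
Mean > mode: the posterior has a right tail.

MAP = 0.000, posterior mean = 0.056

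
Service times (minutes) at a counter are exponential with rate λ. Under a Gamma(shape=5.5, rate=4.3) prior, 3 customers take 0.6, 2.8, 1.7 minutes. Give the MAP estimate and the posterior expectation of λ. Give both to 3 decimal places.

MAP: 0.798. Posterior mean: 0.904.

Σ times = 5.1. Posterior: Gamma(shape = 5.5+3 = 8.5, rate = 4.3+5.1 = 9.4).
Mode = (α−1)/β = 7.5/9.4 = 0.798.
Mean = α/β = 8.5/9.4 = 0.904.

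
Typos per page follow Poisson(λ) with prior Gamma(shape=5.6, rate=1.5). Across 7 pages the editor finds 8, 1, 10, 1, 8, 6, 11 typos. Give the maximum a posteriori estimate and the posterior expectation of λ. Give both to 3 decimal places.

Σ counts = 45. Posterior: Gamma(shape = 5.6+45 = 50.6, rate = 1.5+7 = 8.5).
Mode = (α−1)/β = 49.6/8.5 = 5.835.
Mean = α/β = 50.6/8.5 = 5.953.

maximum a posteriori estimate = 5.835, posterior expectation = 5.953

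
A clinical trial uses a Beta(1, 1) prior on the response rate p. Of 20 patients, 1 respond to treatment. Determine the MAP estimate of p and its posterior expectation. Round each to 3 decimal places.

Posterior: Beta(1+1, 1+19) = Beta(2, 20).
Mode = (2−1)/(2+20−2) = 1/20 = 0.050.
With a flat prior the MAP equals the MLE, 1/20.
Mean = 2/(2+20) = 2/22 = 0.091.
The posterior is right-skewed, so the mean exceeds the mode.

MAP = 0.050; posterior mean = 0.091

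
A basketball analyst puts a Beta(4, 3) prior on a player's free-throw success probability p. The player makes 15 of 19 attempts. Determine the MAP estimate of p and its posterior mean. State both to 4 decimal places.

p_MAP = 0.7500, E[p|data] = 0.7308

Posterior: Beta(4+15, 3+4) = Beta(19, 7).
Mode = (19−1)/(19+7−2) = 18/24 = 0.7500.
Mean = 19/(19+7) = 19/26 = 0.7308.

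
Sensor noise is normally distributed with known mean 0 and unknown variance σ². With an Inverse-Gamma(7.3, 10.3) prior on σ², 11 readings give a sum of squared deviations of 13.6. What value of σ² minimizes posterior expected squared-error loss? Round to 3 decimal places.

1.449

Posterior: Inverse-Gamma(shape = 7.3+11/2 = 12.8, scale = 10.3+13.6/2 = 17.1).
Mode = β/(α+1) = 17.1/13.8 = 1.239.
Mean = β/(α−1) = 17.1/11.8 = 1.449.
Squared-error loss ⇒ the optimal estimator is the posterior mean.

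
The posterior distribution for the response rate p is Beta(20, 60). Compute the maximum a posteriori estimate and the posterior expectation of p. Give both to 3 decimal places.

Mode = (20−1)/(20+60−2) = 19/78 = 0.244.
Mean = 20/(20+60) = 20/80 = 0.250.

p_MAP = 0.244, E[p|data] = 0.250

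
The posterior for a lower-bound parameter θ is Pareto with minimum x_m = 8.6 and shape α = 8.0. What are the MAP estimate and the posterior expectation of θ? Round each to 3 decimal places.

The Pareto density is strictly decreasing on [x_m, ∞), so the mode is x_m = 8.600.
Mean = α·x_m/(α−1) = 8.0·8.6/7.0 = 9.829.
Right-skewed posterior ⇒ mode < mean.

MAP estimate = 8.600, posterior expectation = 9.829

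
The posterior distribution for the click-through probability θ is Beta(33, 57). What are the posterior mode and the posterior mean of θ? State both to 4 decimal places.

Mode = (33−1)/(33+57−2) = 32/88 = 0.3636.
Mean = 33/(33+57) = 33/90 = 0.3667.

posterior mode = 0.3636, posterior mean = 0.3667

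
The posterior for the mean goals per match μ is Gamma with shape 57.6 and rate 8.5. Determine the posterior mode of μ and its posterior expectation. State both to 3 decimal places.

MAP: 6.659. Posterior mean: 6.776.

Mode = (α−1)/β = 56.6/8.5 = 6.659.
Mean = α/β = 57.6/8.5 = 6.776.
The posterior is right-skewed, so the mean exceeds the mode.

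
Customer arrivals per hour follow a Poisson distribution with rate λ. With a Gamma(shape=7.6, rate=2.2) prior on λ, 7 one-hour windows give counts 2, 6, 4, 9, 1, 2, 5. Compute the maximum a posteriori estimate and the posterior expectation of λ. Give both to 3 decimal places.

Σ counts = 29. Posterior: Gamma(shape = 7.6+29 = 36.6, rate = 2.2+7 = 9.2).
Mode = (α−1)/β = 35.6/9.2 = 3.870.
Mean = α/β = 36.6/9.2 = 3.978.
The mean is pulled above the mode by the posterior's right skew.

MAP = 3.870, posterior mean = 3.978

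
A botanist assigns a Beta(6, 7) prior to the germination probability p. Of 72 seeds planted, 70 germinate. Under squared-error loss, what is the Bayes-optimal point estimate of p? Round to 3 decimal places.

Posterior: Beta(6+70, 7+2) = Beta(76, 9).
Mode = (76−1)/(76+9−2) = 75/83 = 0.904.
Mean = 76/(76+9) = 76/85 = 0.894.
Squared-error loss ⇒ the optimal estimator is the posterior mean.

0.894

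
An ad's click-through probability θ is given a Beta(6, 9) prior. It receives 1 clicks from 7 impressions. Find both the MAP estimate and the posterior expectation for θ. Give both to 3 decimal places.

θ_MAP = 0.300, E[θ|data] = 0.318

Posterior: Beta(6+1, 9+6) = Beta(7, 15).
Mode = (7−1)/(7+15−2) = 6/20 = 0.300.
Mean = 7/(7+15) = 7/22 = 0.318.
Right-skewed posterior ⇒ mode < mean.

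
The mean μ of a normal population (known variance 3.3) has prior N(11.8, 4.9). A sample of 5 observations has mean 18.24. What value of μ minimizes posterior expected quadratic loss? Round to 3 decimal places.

Posterior for μ is Normal. Precision-weighted mean: (1/4.9·11.8 + 5/3.3·18.24) / (1/4.9 + 5/3.3) = 17.476.
A Normal posterior is symmetric, so mode = mean.
Quadratic loss ⇒ the optimal estimator is the posterior mean.

17.476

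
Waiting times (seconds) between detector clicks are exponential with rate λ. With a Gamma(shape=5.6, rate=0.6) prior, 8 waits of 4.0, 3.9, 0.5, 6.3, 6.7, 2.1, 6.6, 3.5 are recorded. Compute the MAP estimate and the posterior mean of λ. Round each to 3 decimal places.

λ_MAP = 0.368, E[λ|data] = 0.398

Σ times = 33.6. Posterior: Gamma(shape = 5.6+8 = 13.6, rate = 0.6+33.6 = 34.2).
Mode = (α−1)/β = 12.6/34.2 = 0.368.
Mean = α/β = 13.6/34.2 = 0.398.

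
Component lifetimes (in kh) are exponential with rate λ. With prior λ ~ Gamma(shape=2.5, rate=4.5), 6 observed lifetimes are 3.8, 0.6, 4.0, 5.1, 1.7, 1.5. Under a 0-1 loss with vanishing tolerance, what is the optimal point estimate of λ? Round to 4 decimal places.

0.3538

Σ times = 16.7. Posterior: Gamma(shape = 2.5+6 = 8.5, rate = 4.5+16.7 = 21.2).
Mode = (α−1)/β = 7.5/21.2 = 0.3538.
Mean = α/β = 8.5/21.2 = 0.4009.
This is the posterior mode — the MAP estimate.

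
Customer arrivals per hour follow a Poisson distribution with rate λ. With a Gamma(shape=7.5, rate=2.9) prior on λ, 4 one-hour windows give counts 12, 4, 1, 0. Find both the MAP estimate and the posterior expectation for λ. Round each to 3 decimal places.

MAP: 3.406. Posterior mean: 3.551.

Σ counts = 17. Posterior: Gamma(shape = 7.5+17 = 24.5, rate = 2.9+4 = 6.9).
Mode = (α−1)/β = 23.5/6.9 = 3.406.
Mean = α/β = 24.5/6.9 = 3.551.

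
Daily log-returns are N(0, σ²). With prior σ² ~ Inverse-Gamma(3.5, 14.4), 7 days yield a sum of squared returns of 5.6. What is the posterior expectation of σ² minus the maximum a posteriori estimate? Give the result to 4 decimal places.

Posterior: Inverse-Gamma(shape = 3.5+7/2 = 7.0, scale = 14.4+5.6/2 = 17.2).
Mode = β/(α+1) = 17.2/8.0 = 2.1500.
Mean = β/(α−1) = 17.2/6.0 = 2.8667.
Difference = 2.8667 − 2.1500 = 0.7167.
Right-skewed posterior ⇒ mode < mean.

0.7167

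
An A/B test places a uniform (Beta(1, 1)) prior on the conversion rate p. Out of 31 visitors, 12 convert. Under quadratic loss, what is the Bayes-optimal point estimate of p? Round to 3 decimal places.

Posterior: Beta(1+12, 1+19) = Beta(13, 20).
Mode = (13−1)/(13+20−2) = 12/31 = 0.387.
With a flat prior the MAP equals the MLE, 12/31.
Mean = 13/(13+20) = 13/33 = 0.394.
Quadratic loss ⇒ the optimal estimator is the posterior mean.

0.394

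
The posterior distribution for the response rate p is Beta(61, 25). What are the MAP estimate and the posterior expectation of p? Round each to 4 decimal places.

Mode = (61−1)/(61+25−2) = 60/84 = 0.7143.
Mean = 61/(61+25) = 61/86 = 0.7093.

MAP = 0.7143; posterior mean = 0.7093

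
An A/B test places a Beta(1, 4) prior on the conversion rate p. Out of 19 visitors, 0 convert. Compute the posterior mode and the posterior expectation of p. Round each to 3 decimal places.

Posterior: Beta(1+0, 4+19) = Beta(1, 23).
Since α = 1 ≤ 1 and β > 1, the Beta density is monotone decreasing on [0,1]; the mode is at 0.
Mean = 1/(1+23) = 0.042.

posterior mode = 0.000, posterior expectation = 0.042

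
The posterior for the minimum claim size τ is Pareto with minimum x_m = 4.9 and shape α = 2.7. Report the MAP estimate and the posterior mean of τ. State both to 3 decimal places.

The Pareto density is strictly decreasing on [x_m, ∞), so the mode is x_m = 4.900.
Mean = α·x_m/(α−1) = 2.7·4.9/1.7 = 7.782.
The mean is pulled above the mode by the posterior's right skew.

τ_MAP = 4.900, E[τ|data] = 7.782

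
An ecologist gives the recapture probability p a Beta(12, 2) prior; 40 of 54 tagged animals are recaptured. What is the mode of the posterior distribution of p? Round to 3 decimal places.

Posterior: Beta(12+40, 2+14) = Beta(52, 16).
Mode = (52−1)/(52+16−2) = 51/66 = 0.773.
Mean = 52/(52+16) = 52/68 = 0.765.
This is the posterior mode — the MAP estimate.

0.773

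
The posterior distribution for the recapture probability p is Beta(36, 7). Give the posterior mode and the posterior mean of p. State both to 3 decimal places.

Mode = (36−1)/(36+7−2) = 35/41 = 0.854.
Mean = 36/(36+7) = 36/43 = 0.837.

MAP = 0.854; posterior mean = 0.837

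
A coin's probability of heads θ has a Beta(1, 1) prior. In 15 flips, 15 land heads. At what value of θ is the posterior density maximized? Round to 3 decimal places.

1.000

Posterior: Beta(1+15, 1+0) = Beta(16, 1).
Since β = 1 ≤ 1 and α > 1, the Beta density is monotone increasing on [0,1]; the mode is at 1.
Mean = 16/(16+1) = 0.941.
This is the posterior mode — the MAP estimate.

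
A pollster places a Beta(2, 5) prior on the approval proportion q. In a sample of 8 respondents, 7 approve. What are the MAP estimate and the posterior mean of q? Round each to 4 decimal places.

Posterior: Beta(2+7, 5+1) = Beta(9, 6).
Mode = (9−1)/(9+6−2) = 8/13 = 0.6154.
Mean = 9/(9+6) = 9/15 = 0.6000.

q_MAP = 0.6154, E[q|data] = 0.6000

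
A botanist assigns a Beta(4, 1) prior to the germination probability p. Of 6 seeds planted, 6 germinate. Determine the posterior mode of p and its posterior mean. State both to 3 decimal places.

Posterior: Beta(4+6, 1+0) = Beta(10, 1).
Since β = 1 ≤ 1 and α > 1, the Beta density is monotone increasing on [0,1]; the mode is at 1.
Mean = 10/(10+1) = 0.909.

MAP = 1.000; posterior mean = 0.909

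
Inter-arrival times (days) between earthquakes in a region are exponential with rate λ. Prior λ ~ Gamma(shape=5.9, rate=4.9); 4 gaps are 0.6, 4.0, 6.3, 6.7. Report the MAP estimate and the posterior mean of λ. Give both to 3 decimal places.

Σ times = 17.6. Posterior: Gamma(shape = 5.9+4 = 9.9, rate = 4.9+17.6 = 22.5).
Mode = (α−1)/β = 8.9/22.5 = 0.396.
Mean = α/β = 9.9/22.5 = 0.440.

MAP: 0.396. Posterior mean: 0.440.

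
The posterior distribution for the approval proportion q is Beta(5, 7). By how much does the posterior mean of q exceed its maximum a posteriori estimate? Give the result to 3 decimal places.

Mode = (5−1)/(5+7−2) = 4/10 = 0.400.
Mean = 5/(5+7) = 5/12 = 0.417.
Difference = 0.417 − 0.400 = 0.017.
Right-skewed posterior ⇒ mode < mean.

0.017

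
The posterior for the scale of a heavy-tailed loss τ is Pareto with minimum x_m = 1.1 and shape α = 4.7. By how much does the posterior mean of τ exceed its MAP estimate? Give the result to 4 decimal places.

The Pareto density is strictly decreasing on [x_m, ∞), so the mode is x_m = 1.1000.
Mean = α·x_m/(α−1) = 4.7·1.1/3.7 = 1.3973.
Difference = 1.3973 − 1.1000 = 0.2973.

0.2973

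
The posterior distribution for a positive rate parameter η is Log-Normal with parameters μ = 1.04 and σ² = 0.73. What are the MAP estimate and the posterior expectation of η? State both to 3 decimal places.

MAP estimate = 1.363, posterior expectation = 4.076

Mode = exp(μ − σ²) = exp(0.31) = 1.363.
Mean = exp(μ + σ²/2) = exp(1.405) = 4.076.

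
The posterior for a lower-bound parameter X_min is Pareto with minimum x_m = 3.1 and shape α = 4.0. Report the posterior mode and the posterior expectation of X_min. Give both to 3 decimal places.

The Pareto density is strictly decreasing on [x_m, ∞), so the mode is x_m = 3.100.
Mean = α·x_m/(α−1) = 4.0·3.1/3.0 = 4.133.
The mean is pulled above the mode by the posterior's right skew.

MAP = 3.100, posterior mean = 4.133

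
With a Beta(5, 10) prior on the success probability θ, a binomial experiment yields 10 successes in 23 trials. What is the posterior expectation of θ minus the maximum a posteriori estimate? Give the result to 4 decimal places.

Posterior: Beta(5+10, 10+13) = Beta(15, 23).
Mode = (15−1)/(15+23−2) = 14/36 = 0.3889.
Mean = 15/(15+23) = 15/38 = 0.3947.
Difference = 0.3947 − 0.3889 = 0.0058.
Right-skewed posterior ⇒ mode < mean.

0.0058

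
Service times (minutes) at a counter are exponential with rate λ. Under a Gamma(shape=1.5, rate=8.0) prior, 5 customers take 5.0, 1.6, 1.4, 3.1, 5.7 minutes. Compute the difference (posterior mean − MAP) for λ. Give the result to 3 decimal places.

Σ times = 16.8. Posterior: Gamma(shape = 1.5+5 = 6.5, rate = 8.0+16.8 = 24.8).
Mode = (α−1)/β = 5.5/24.8 = 0.222.
Mean = α/β = 6.5/24.8 = 0.262.
Difference = 0.262 − 0.222 = 0.040.
The posterior is right-skewed, so the mean exceeds the mode.

0.040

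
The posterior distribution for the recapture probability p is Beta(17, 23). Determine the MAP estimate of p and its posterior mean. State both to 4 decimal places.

Mode = (17−1)/(17+23−2) = 16/38 = 0.4211.
Mean = 17/(17+23) = 17/40 = 0.4250.

MAP: 0.4211. Posterior mean: 0.4250.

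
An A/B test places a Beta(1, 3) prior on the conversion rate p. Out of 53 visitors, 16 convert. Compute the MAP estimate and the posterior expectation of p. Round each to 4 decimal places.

MAP estimate = 0.2909, posterior expectation = 0.2982

Posterior: Beta(1+16, 3+37) = Beta(17, 40).
Mode = (17−1)/(17+40−2) = 16/55 = 0.2909.
Mean = 17/(17+40) = 17/57 = 0.2982.
The mean is pulled above the mode by the posterior's right skew.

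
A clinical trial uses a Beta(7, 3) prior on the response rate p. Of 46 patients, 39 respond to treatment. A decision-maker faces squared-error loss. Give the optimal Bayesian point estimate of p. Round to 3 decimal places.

0.821

Posterior: Beta(7+39, 3+7) = Beta(46, 10).
Mode = (46−1)/(46+10−2) = 45/54 = 0.833.
Mean = 46/(46+10) = 46/56 = 0.821.
Squared-error loss ⇒ the optimal estimator is the posterior mean.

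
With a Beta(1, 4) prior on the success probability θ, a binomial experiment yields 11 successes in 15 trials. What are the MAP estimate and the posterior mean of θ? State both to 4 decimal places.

MAP: 0.6111. Posterior mean: 0.6000.

Posterior: Beta(1+11, 4+4) = Beta(12, 8).
Mode = (12−1)/(12+8−2) = 11/18 = 0.6111.
Mean = 12/(12+8) = 12/20 = 0.6000.
The mean is pulled below the mode by the posterior's left skew.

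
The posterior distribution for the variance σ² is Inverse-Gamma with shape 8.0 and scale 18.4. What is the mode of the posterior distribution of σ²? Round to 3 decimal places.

2.044

Mode = β/(α+1) = 18.4/9.0 = 2.044.
Mean = β/(α−1) = 18.4/7.0 = 2.629.
This is the posterior mode — the MAP estimate.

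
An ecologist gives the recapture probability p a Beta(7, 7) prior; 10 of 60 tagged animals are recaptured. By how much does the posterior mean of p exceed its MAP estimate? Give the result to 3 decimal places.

0.008

Posterior: Beta(7+10, 7+50) = Beta(17, 57).
Mode = (17−1)/(17+57−2) = 16/72 = 0.222.
Mean = 17/(17+57) = 17/74 = 0.230.
Difference = 0.230 − 0.222 = 0.008.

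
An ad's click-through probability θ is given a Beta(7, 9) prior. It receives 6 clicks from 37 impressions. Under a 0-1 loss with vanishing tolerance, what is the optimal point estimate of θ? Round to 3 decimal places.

Posterior: Beta(7+6, 9+31) = Beta(13, 40).
Mode = (13−1)/(13+40−2) = 12/51 = 0.235.
Mean = 13/(13+40) = 13/53 = 0.245.
This is the posterior mode — the MAP estimate.

0.235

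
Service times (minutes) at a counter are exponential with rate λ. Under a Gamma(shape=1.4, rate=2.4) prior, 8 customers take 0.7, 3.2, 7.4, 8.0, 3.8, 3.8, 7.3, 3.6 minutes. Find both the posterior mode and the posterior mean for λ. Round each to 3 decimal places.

MAP = 0.209; posterior mean = 0.234

Σ times = 37.8. Posterior: Gamma(shape = 1.4+8 = 9.4, rate = 2.4+37.8 = 40.2).
Mode = (α−1)/β = 8.4/40.2 = 0.209.
Mean = α/β = 9.4/40.2 = 0.234.
Right-skewed posterior ⇒ mode < mean.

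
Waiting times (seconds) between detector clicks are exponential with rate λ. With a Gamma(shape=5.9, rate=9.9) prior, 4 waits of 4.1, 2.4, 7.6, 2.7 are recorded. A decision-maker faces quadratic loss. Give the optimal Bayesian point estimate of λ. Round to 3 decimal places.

0.371

Σ times = 16.8. Posterior: Gamma(shape = 5.9+4 = 9.9, rate = 9.9+16.8 = 26.7).
Mode = (α−1)/β = 8.9/26.7 = 0.333.
Mean = α/β = 9.9/26.7 = 0.371.
Quadratic loss ⇒ the optimal estimator is the posterior mean.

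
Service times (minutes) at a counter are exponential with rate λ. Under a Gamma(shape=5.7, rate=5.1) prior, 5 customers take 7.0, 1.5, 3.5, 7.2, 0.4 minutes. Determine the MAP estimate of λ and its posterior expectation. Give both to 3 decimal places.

Σ times = 19.6. Posterior: Gamma(shape = 5.7+5 = 10.7, rate = 5.1+19.6 = 24.7).
Mode = (α−1)/β = 9.7/24.7 = 0.393.
Mean = α/β = 10.7/24.7 = 0.433.
Mean > mode: the posterior has a right tail.

λ_MAP = 0.393, E[λ|data] = 0.433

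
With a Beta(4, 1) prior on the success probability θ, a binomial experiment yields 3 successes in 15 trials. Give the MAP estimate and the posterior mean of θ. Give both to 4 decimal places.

MAP = 0.3333, posterior mean = 0.3500

Posterior: Beta(4+3, 1+12) = Beta(7, 13).
Mode = (7−1)/(7+13−2) = 6/18 = 0.3333.
Mean = 7/(7+13) = 7/20 = 0.3500.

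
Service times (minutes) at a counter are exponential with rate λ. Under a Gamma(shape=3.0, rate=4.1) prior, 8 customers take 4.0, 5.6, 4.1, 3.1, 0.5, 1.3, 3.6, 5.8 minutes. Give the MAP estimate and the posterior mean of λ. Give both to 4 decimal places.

Σ times = 28.0. Posterior: Gamma(shape = 3.0+8 = 11.0, rate = 4.1+28.0 = 32.1).
Mode = (α−1)/β = 10.0/32.1 = 0.3115.
Mean = α/β = 11.0/32.1 = 0.3427.

λ_MAP = 0.3115, E[λ|data] = 0.3427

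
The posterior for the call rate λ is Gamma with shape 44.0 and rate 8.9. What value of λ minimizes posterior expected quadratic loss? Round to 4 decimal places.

4.9438

Mode = (α−1)/β = 43.0/8.9 = 4.8315.
Mean = α/β = 44.0/8.9 = 4.9438.
Quadratic loss ⇒ the optimal estimator is the posterior mean.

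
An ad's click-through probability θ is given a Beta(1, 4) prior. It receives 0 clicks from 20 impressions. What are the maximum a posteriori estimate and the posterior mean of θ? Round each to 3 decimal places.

maximum a posteriori estimate = 0.000, posterior mean = 0.040

Posterior: Beta(1+0, 4+20) = Beta(1, 24).
Since α = 1 ≤ 1 and β > 1, the Beta density is monotone decreasing on [0,1]; the mode is at 0.
Mean = 1/(1+24) = 0.040.
The mean is pulled above the mode by the posterior's right skew.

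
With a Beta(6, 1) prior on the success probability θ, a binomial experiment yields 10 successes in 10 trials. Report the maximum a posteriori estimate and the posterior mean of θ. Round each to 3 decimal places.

Posterior: Beta(6+10, 1+0) = Beta(16, 1).
Since β = 1 ≤ 1 and α > 1, the Beta density is monotone increasing on [0,1]; the mode is at 1.
Mean = 16/(16+1) = 0.941.

MAP = 1.000, posterior mean = 0.941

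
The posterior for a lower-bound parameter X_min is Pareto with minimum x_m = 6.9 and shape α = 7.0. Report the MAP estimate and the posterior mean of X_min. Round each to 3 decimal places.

MAP = 6.900; posterior mean = 8.050

The Pareto density is strictly decreasing on [x_m, ∞), so the mode is x_m = 6.900.
Mean = α·x_m/(α−1) = 7.0·6.9/6.0 = 8.050.
Mean > mode: the posterior has a right tail.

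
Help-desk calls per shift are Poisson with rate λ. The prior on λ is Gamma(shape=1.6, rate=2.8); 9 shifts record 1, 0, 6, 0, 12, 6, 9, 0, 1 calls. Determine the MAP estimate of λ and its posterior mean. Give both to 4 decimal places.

MAP estimate = 3.0169, posterior mean = 3.1017

Σ counts = 35. Posterior: Gamma(shape = 1.6+35 = 36.6, rate = 2.8+9 = 11.8).
Mode = (α−1)/β = 35.6/11.8 = 3.0169.
Mean = α/β = 36.6/11.8 = 3.1017.
Mean > mode: the posterior has a right tail.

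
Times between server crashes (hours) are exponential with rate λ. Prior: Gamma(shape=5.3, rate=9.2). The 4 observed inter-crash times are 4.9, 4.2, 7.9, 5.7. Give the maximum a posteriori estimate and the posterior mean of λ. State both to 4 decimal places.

MAP = 0.2602, posterior mean = 0.2915

Σ times = 22.7. Posterior: Gamma(shape = 5.3+4 = 9.3, rate = 9.2+22.7 = 31.9).
Mode = (α−1)/β = 8.3/31.9 = 0.2602.
Mean = α/β = 9.3/31.9 = 0.2915.
The posterior is right-skewed, so the mean exceeds the mode.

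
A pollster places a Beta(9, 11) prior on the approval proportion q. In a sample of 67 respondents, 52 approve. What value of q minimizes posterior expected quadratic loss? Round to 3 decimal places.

0.701

Posterior: Beta(9+52, 11+15) = Beta(61, 26).
Mode = (61−1)/(61+26−2) = 60/85 = 0.706.
Mean = 61/(61+26) = 61/87 = 0.701.
Quadratic loss ⇒ the optimal estimator is the posterior mean.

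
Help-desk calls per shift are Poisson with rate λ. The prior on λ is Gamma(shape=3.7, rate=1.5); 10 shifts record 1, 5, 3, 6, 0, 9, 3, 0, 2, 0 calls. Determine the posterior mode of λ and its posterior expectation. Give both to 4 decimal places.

Σ counts = 29. Posterior: Gamma(shape = 3.7+29 = 32.7, rate = 1.5+10 = 11.5).
Mode = (α−1)/β = 31.7/11.5 = 2.7565.
Mean = α/β = 32.7/11.5 = 2.8435.
Right-skewed posterior ⇒ mode < mean.

MAP: 2.7565. Posterior mean: 2.8435.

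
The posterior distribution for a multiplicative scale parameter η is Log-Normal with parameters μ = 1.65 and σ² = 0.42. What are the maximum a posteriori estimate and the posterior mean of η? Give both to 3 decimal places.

Mode = exp(μ − σ²) = exp(1.23) = 3.421.
Mean = exp(μ + σ²/2) = exp(1.860) = 6.424.
Mean > mode: the posterior has a right tail.

MAP = 3.421; posterior mean = 6.424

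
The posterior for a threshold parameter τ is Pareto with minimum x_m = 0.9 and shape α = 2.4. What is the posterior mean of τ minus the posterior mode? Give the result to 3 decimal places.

0.643

The Pareto density is strictly decreasing on [x_m, ∞), so the mode is x_m = 0.900.
Mean = α·x_m/(α−1) = 2.4·0.9/1.4 = 1.543.
Difference = 1.543 − 0.900 = 0.643.
Right-skewed posterior ⇒ mode < mean.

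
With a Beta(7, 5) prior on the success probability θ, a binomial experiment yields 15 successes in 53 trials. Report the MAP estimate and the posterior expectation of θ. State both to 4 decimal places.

MAP estimate = 0.3333, posterior expectation = 0.3385

Posterior: Beta(7+15, 5+38) = Beta(22, 43).
Mode = (22−1)/(22+43−2) = 21/63 = 0.3333.
Mean = 22/(22+43) = 22/65 = 0.3385.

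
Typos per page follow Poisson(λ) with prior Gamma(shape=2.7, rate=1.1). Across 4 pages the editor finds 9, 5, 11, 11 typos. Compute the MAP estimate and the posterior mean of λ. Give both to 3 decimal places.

Σ counts = 36. Posterior: Gamma(shape = 2.7+36 = 38.7, rate = 1.1+4 = 5.1).
Mode = (α−1)/β = 37.7/5.1 = 7.392.
Mean = α/β = 38.7/5.1 = 7.588.

MAP: 7.392. Posterior mean: 7.588.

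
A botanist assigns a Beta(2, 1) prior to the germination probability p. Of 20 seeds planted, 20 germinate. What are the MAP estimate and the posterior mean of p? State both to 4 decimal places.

Posterior: Beta(2+20, 1+0) = Beta(22, 1).
Since β = 1 ≤ 1 and α > 1, the Beta density is monotone increasing on [0,1]; the mode is at 1.
Mean = 22/(22+1) = 0.9565.

MAP = 1.0000, posterior mean = 0.9565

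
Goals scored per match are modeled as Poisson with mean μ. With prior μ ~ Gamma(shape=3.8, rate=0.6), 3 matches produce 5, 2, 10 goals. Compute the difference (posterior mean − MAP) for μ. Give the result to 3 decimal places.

Σ counts = 17. Posterior: Gamma(shape = 3.8+17 = 20.8, rate = 0.6+3 = 3.6).
Mode = (α−1)/β = 19.8/3.6 = 5.500.
Mean = α/β = 20.8/3.6 = 5.778.
Difference = 5.778 − 5.500 = 0.278.

0.278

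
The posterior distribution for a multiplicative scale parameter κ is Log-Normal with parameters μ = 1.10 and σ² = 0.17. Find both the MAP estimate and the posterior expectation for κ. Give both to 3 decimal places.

MAP: 2.535. Posterior mean: 3.271.

Mode = exp(μ − σ²) = exp(0.93) = 2.535.
Mean = exp(μ + σ²/2) = exp(1.185) = 3.271.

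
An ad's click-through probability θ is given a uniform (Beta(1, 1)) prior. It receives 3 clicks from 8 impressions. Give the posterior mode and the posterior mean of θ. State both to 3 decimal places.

Posterior: Beta(1+3, 1+5) = Beta(4, 6).
Mode = (4−1)/(4+6−2) = 3/8 = 0.375.
With a flat prior the MAP equals the MLE, 3/8.
Mean = 4/(4+6) = 4/10 = 0.400.

MAP = 0.375; posterior mean = 0.400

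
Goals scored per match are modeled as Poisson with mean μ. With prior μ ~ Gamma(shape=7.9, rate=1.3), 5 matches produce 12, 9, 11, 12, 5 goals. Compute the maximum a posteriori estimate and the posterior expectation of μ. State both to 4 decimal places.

MAP: 8.8730. Posterior mean: 9.0317.

Σ counts = 49. Posterior: Gamma(shape = 7.9+49 = 56.9, rate = 1.3+5 = 6.3).
Mode = (α−1)/β = 55.9/6.3 = 8.8730.
Mean = α/β = 56.9/6.3 = 9.0317.
Mean > mode: the posterior has a right tail.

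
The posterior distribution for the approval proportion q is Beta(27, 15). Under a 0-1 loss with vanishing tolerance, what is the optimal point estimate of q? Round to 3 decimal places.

Mode = (27−1)/(27+15−2) = 26/40 = 0.650.
Mean = 27/(27+15) = 27/42 = 0.643.
This is the posterior mode — the MAP estimate.

0.650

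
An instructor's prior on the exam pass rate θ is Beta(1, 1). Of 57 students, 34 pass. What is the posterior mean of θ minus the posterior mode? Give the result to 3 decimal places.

-0.003

Posterior: Beta(1+34, 1+23) = Beta(35, 24).
Mode = (35−1)/(35+24−2) = 34/57 = 0.596.
With a flat prior the MAP equals the MLE, 34/57.
Mean = 35/(35+24) = 35/59 = 0.593.
Difference = 0.593 − 0.596 = -0.003.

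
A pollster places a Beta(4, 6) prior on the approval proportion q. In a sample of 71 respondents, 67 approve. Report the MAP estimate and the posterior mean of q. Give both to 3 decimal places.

MAP: 0.886. Posterior mean: 0.877.

Posterior: Beta(4+67, 6+4) = Beta(71, 10).
Mode = (71−1)/(71+10−2) = 70/79 = 0.886.
Mean = 71/(71+10) = 71/81 = 0.877.
Mode > mean: the posterior has a left tail.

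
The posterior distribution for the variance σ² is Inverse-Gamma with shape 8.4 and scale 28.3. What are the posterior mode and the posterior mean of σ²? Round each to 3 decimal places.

Mode = β/(α+1) = 28.3/9.4 = 3.011.
Mean = β/(α−1) = 28.3/7.4 = 3.824.
Right-skewed posterior ⇒ mode < mean.

MAP: 3.011. Posterior mean: 3.824.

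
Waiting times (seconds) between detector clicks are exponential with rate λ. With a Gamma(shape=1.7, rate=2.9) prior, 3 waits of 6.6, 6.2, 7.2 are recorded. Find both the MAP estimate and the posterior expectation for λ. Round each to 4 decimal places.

MAP = 0.1616; posterior mean = 0.2052

Σ times = 20.0. Posterior: Gamma(shape = 1.7+3 = 4.7, rate = 2.9+20.0 = 22.9).
Mode = (α−1)/β = 3.7/22.9 = 0.1616.
Mean = α/β = 4.7/22.9 = 0.2052.
Mean > mode: the posterior has a right tail.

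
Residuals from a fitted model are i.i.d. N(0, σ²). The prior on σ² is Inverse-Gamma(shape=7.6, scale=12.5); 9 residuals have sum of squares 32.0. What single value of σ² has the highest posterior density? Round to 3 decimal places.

Posterior: Inverse-Gamma(shape = 7.6+9/2 = 12.1, scale = 12.5+32.0/2 = 28.5).
Mode = β/(α+1) = 28.5/13.1 = 2.176.
Mean = β/(α−1) = 28.5/11.1 = 2.568.
This is the posterior mode — the MAP estimate.

2.176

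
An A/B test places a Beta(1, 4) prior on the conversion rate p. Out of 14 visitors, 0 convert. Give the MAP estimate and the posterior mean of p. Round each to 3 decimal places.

MAP estimate = 0.000, posterior mean = 0.053

Posterior: Beta(1+0, 4+14) = Beta(1, 18).
Since α = 1 ≤ 1 and β > 1, the Beta density is monotone decreasing on [0,1]; the mode is at 0.
Mean = 1/(1+18) = 0.053.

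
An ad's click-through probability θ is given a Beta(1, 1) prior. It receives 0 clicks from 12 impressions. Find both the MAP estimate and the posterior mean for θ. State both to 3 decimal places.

Posterior: Beta(1+0, 1+12) = Beta(1, 13).
Since α = 1 ≤ 1 and β > 1, the Beta density is monotone decreasing on [0,1]; the mode is at 0.
Mean = 1/(1+13) = 0.071.

MAP = 0.000; posterior mean = 0.071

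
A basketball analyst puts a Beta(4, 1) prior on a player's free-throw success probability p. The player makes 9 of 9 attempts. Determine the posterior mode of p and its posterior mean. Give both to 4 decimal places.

Posterior: Beta(4+9, 1+0) = Beta(13, 1).
Since β = 1 ≤ 1 and α > 1, the Beta density is monotone increasing on [0,1]; the mode is at 1.
Mean = 13/(13+1) = 0.9286.

MAP: 1.0000. Posterior mean: 0.9286.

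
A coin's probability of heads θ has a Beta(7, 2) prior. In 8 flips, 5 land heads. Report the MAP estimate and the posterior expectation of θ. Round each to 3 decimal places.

Posterior: Beta(7+5, 2+3) = Beta(12, 5).
Mode = (12−1)/(12+5−2) = 11/15 = 0.733.
Mean = 12/(12+5) = 12/17 = 0.706.

θ_MAP = 0.733, E[θ|data] = 0.706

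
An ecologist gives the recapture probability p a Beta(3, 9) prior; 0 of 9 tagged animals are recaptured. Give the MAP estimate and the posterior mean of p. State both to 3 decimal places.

p_MAP = 0.105, E[p|data] = 0.143

Posterior: Beta(3+0, 9+9) = Beta(3, 18).
Mode = (3−1)/(3+18−2) = 2/19 = 0.105.
Mean = 3/(3+18) = 3/21 = 0.143.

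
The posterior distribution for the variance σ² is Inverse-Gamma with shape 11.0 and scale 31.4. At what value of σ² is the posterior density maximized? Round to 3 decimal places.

2.617

Mode = β/(α+1) = 31.4/12.0 = 2.617.
Mean = β/(α−1) = 31.4/10.0 = 3.140.
This is the posterior mode — the MAP estimate.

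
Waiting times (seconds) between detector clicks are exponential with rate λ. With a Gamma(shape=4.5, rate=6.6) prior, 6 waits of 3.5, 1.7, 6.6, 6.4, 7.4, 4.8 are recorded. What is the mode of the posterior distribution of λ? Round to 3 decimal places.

Σ times = 30.4. Posterior: Gamma(shape = 4.5+6 = 10.5, rate = 6.6+30.4 = 37.0).
Mode = (α−1)/β = 9.5/37.0 = 0.257.
Mean = α/β = 10.5/37.0 = 0.284.
This is the posterior mode — the MAP estimate.

0.257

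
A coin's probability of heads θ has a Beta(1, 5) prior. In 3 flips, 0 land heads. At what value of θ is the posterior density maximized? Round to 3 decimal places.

0.000

Posterior: Beta(1+0, 5+3) = Beta(1, 8).
Since α = 1 ≤ 1 and β > 1, the Beta density is monotone decreasing on [0,1]; the mode is at 0.
Mean = 1/(1+8) = 0.111.
This is the posterior mode — the MAP estimate.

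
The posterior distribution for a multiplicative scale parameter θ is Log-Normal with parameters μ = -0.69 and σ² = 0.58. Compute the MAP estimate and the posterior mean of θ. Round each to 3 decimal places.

MAP = 0.281; posterior mean = 0.670

Mode = exp(μ − σ²) = exp(-1.27) = 0.281.
Mean = exp(μ + σ²/2) = exp(-0.400) = 0.670.
The posterior is right-skewed, so the mean exceeds the mode.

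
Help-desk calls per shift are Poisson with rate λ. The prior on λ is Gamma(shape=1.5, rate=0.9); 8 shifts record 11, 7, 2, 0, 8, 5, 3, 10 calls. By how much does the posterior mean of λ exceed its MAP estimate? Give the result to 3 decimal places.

Σ counts = 46. Posterior: Gamma(shape = 1.5+46 = 47.5, rate = 0.9+8 = 8.9).
Mode = (α−1)/β = 46.5/8.9 = 5.225.
Mean = α/β = 47.5/8.9 = 5.337.
Difference = 5.337 − 5.225 = 0.112.

0.112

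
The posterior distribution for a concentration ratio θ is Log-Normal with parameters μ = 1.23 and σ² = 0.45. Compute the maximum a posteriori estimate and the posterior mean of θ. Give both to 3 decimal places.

Mode = exp(μ − σ²) = exp(0.78) = 2.181.
Mean = exp(μ + σ²/2) = exp(1.455) = 4.284.

θ_MAP = 2.181, E[θ|data] = 4.284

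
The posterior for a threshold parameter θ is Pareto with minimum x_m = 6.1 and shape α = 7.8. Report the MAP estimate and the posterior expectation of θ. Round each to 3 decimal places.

θ_MAP = 6.100, E[θ|data] = 6.997

The Pareto density is strictly decreasing on [x_m, ∞), so the mode is x_m = 6.100.
Mean = α·x_m/(α−1) = 7.8·6.1/6.8 = 6.997.
Mean > mode: the posterior has a right tail.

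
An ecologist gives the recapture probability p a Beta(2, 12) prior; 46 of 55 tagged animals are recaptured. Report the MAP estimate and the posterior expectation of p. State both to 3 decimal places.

Posterior: Beta(2+46, 12+9) = Beta(48, 21).
Mode = (48−1)/(48+21−2) = 47/67 = 0.701.
Mean = 48/(48+21) = 48/69 = 0.696.
The posterior is left-skewed, so the mode exceeds the mean.

p_MAP = 0.701, E[p|data] = 0.696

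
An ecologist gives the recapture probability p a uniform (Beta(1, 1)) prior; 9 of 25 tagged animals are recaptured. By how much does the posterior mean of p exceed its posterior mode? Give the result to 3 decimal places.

Posterior: Beta(1+9, 1+16) = Beta(10, 17).
Mode = (10−1)/(10+17−2) = 9/25 = 0.360.
With a flat prior the MAP equals the MLE, 9/25.
Mean = 10/(10+17) = 10/27 = 0.370.
Difference = 0.370 − 0.360 = 0.010.

0.010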